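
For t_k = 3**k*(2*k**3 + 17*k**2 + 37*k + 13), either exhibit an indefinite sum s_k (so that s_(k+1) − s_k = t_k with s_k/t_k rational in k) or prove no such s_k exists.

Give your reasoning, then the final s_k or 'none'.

Compute t_(k+1)/t_k: get 3*(2*k**3 + 23*k**2 + 77*k + 69)/(2*k**3 + 17*k**2 + 37*k + 13).
Gosper form: A/B · C(k+1)/C(k) with A=3, B=1, C=k**3 + 17*k**2/2 + 37*k/2 + 13/2.
Key eq: (3)·f(k+1) = (1)·f(k) + (k**3 + 17*k**2/2 + 37*k/2 + 13/2).
Degrees (0,0,3) ⇒ d ≤ 3.
A polynomial solution: f(k) = (k + 2)*(k**2 + 2*k - 2)/2.
Get s_k = R·t_k = 3**k*(k**3 + 4*k**2 + 2*k - 4) with R(k) = B(k−1)f(k)/C(k) = (k + 2)*(k**2 + 2*k - 2)/(2*k**3 + 17*k**2 + 37*k + 13).
Δs = 3**k*(2*k**3 + 17*k**2 + 37*k + 13), as required.

s_k = 3**k*(k**3 + 4*k**2 + 2*k - 4)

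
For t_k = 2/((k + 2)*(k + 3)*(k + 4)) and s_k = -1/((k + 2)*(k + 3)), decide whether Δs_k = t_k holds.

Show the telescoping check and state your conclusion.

Valid — Δs_k = t_k.

s_(k+1) = -1/((k + 3)*(k + 4))
s_(k+1) − s_k = 2/(k**3 + 9*k**2 + 26*k + 24)
(s_(k+1) − s_k) − t_k = 0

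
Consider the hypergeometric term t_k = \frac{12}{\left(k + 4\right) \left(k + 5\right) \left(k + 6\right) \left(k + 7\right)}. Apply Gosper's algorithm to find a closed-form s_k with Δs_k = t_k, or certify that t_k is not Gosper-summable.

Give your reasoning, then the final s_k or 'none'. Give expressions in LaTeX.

Ratio r(k) = (k + 4)/(k + 8).
Gosper form: A/B · C(k+1)/C(k) with A=k + 4, B=k + 8, C=1.
f must satisfy (k + 4)·f(k+1) − (k + 7)·f(k) = 1.
d = 3 from the (1,1,0) case.
Coefficient equations give f(k) = k*(k**2 + 15*k + 74)/360.
R(k) = B(k−1)·f(k)/C(k) = k*(k + 7)*(k**2 + 15*k + 74)/360; s_k = R·t_k = k*(k**2 + 15*k + 74)/(30*(k + 4)*(k + 5)*(k + 6)).
s_(k+1) − s_k = 12/(k**4 + 22*k**3 + 179*k**2 + 638*k + 840) = t_k.

s_k = \frac{k \left(k^{2} + 15 k + 74\right)}{30 \left(k + 4\right) \left(k + 5\right) \left(k + 6\right)}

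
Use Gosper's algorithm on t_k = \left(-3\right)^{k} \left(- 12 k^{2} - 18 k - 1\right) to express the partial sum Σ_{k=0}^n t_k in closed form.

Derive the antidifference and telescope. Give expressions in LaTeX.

S(n) = - 9 \left(-3\right)^{n} n^{2} - 18 \left(-3\right)^{n} n - 3 \left(-3\right)^{n} + 2

r(k) = 3*(-12*k**2 - 42*k - 31)/(12*k**2 + 18*k + 1) after simplifying.
So A=-3 and B=1, with C=k**2 + 3*k/2 + 1/12.
Key eq: (-3)·f(k+1) = (1)·f(k) + (k**2 + 3*k/2 + 1/12).
deg f ≤ 2 (via 0,0,2).
Solving with deg f ≤ 2: f(k) = -(3*k**2 - 2)/12.
Certificate R = B(k−1)f/C = -(3*k**2 - 2)/(12*k**2 + 18*k + 1) gives s_k = (-3)**k*(3*k**2 - 2).
Δs = (-3)**k*(-12*k**2 - 18*k - 1), as required.
Evaluate: s_(n+1) = (-3)**(n + 1)*(3*n**2 + 6*n + 1); subtract s_(0) = -2 ⇒ S(n) = -9*(-3)**n*n**2 - 18*(-3)**n*n - 3*(-3)**n + 2.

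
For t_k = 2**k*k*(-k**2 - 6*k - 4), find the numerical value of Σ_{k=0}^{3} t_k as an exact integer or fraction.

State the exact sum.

Compute t_(k+1)/t_k: get 2*(k + 1)*(6*k + (k + 1)**2 + 10)/(k*(k**2 + 6*k + 4)).
Factor: A=2; B=1; C=k**3 + 6*k**2 + 4*k.
Set up (2)·f(k+1) − (1)·f(k) − (k**3 + 6*k**2 + 4*k) = 0.
d = 3 from the (0,0,3) case.
Coefficient equations give f(k) = k**3 - 2*k + 2.
Get s_k = R·t_k = 2**k*(-k**3 + 2*k - 2) with R(k) = B(k−1)f(k)/C(k) = (k**3 - 2*k + 2)/(k*(k**2 + 6*k + 4)).
Check: Δs_k = 2**k*k*(-k**2 - 6*k - 4). ✓
Sum = s_(4) − s_(0); s_(4) = -928, s_(0) = -2 ⇒ -926.

Σ = -926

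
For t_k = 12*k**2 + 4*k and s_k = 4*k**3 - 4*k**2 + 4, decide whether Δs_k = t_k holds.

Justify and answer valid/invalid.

valid (s_(k+1) − s_k reduces to t_k)

s_(k+1) = 4*(k + 1)**3 - 4*(k + 1)**2 + 4
s_(k+1) − s_k = 4*k*(3*k + 1)
(s_(k+1) − s_k) − t_k = 0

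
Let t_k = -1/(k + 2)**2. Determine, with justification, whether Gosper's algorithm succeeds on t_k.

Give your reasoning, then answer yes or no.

The ratio is (k + 2)**2/(k + 3)**2.
Take A(k)=k**2 + 4*k + 4, B(k)=k**2 + 6*k + 9, C(k)=1.
Need (k**2 + 4*k + 4)·f(k+1) − (k**2 + 4*k + 4)·f(k) = 1.
From deg A=2, deg B=2, deg C=0: d=0.
Generic f = c0 gives residual -1; -1 = 0 cannot hold, so t_k is not Gosper-summable.

No; the coefficient equations for f are inconsistent.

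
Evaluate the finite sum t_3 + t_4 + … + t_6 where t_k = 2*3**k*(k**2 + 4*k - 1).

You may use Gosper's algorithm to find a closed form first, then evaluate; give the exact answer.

Σ = 113508

Ratio r(k) = 3*(k**2 + 6*k + 4)/(k**2 + 4*k - 1).
Gosper form: A/B · C(k+1)/C(k) with A=3, B=1, C=k**2 + 4*k - 1.
Need (3)·f(k+1) − (1)·f(k) = k**2 + 4*k - 1.
From deg A=0, deg B=0, deg C=2: d=2.
Solve for f: f(k) = (k**2 + k - 4)/2 (degree 2 ≤ 2).
Get s_k = R·t_k = 3**k*(k**2 + k - 4) with R(k) = B(k−1)f(k)/C(k) = (k**2 + k - 4)/(2*(k**2 + 4*k - 1)).
Check: Δs_k = 2*3**k*(k**2 + 4*k - 1). ✓
Evaluate s at k=7 and k=3: 113724 and 216; difference 113508.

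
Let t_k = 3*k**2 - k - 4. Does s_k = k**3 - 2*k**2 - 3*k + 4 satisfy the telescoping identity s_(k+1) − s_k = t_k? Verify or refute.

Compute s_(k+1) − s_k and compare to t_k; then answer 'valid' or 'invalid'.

s_(k+1) = k*(k**2 + k - 4)
s_(k+1) − s_k = 3*k**2 - k - 4
(s_(k+1) − s_k) − t_k = 0

valid (s_(k+1) − s_k reduces to t_k)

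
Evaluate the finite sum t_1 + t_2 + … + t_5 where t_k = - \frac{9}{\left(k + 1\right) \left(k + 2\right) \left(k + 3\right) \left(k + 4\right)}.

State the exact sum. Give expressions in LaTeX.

r(k) = (k + 1)/(k + 5) after simplifying.
Take A(k)=k + 1, B(k)=k + 5, C(k)=1.
Need (k + 1)·f(k+1) − (k + 4)·f(k) = 1.
deg f ≤ 3 (via 1,1,0).
Solve for f: f(k) = k*(k**2 + 6*k + 11)/18 (degree 3 ≤ 3).
Get s_k = R·t_k = k*(-k**2 - 6*k - 11)/(2*(k + 1)*(k + 2)*(k + 3)) with R(k) = B(k−1)f(k)/C(k) = k*(k + 4)*(k**2 + 6*k + 11)/18.
Δs = -9/(k**4 + 10*k**3 + 35*k**2 + 50*k + 24), as required.
Evaluate s at k=6 and k=1: -83/168 and -3/8; difference -5/42.

Σ = -5/42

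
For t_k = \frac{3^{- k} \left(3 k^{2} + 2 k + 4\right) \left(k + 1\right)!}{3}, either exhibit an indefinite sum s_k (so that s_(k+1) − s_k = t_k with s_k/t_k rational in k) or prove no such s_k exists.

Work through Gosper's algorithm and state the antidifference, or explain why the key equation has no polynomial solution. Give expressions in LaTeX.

s_k = 3^{- k} \left(3 k + 2\right) \left(k + 1\right)!

The ratio is (k + 2)*(2*k + 3*(k + 1)**2 + 6)/(3*(3*k**2 + 2*k + 4)).
Gosper form: A/B · C(k+1)/C(k) with A=k/3 + 2/3, B=1, C=k**2 + 2*k/3 + 4/3.
f must satisfy (k/3 + 2/3)·f(k+1) − (1)·f(k) = k**2 + 2*k/3 + 4/3.
deg f ≤ 1 (via 1,0,2).
A polynomial solution: f(k) = 3*k + 2.
So s_k = (B(k−1)f/C)·t_k = (3*(3*k + 2)/(3*k**2 + 2*k + 4))·t_k = (3*k + 2)*factorial(k + 1)/3**k.
Δs = (3*k**2 + 2*k + 4)*factorial(k + 1)/(3*3**k), as required.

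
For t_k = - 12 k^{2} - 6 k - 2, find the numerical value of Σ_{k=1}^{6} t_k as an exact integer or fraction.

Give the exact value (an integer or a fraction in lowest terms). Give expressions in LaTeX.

Σ = -1230

Step 1: r(k) = (6*k**2 + 15*k + 10)/(6*k**2 + 3*k + 1).
So A=1 and B=1, with C=k**2 + k/2 + 1/6.
Set up (1)·f(k+1) − (1)·f(k) − (k**2 + k/2 + 1/6) = 0.
deg f ≤ 3 (via 0,0,2).
A polynomial solution: f(k) = k*(4*k**2 - 3*k + 1)/12.
R(k) = B(k−1)·f(k)/C(k) = k*(4*k**2 - 3*k + 1)/(2*(6*k**2 + 3*k + 1)); s_k = R·t_k = k*(-4*k**2 + 3*k - 1).
s_(k+1) − s_k = -12*k**2 - 6*k - 2 = t_k.
Sum = s_(7) − s_(1); s_(7) = -1232, s_(1) = -2 ⇒ -1230.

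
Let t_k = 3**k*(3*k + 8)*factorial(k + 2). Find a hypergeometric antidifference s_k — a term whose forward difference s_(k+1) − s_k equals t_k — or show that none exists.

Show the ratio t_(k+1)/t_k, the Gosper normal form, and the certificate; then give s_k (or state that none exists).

Step 1: r(k) = 3*(k + 3)*(3*k + 11)/(3*k + 8).
So A=3*k + 9 and B=1, with C=k + 8/3.
Solve (3*k + 9)·f(k+1) − (1)·f(k) = k + 8/3.
From deg A=1, deg B=0, deg C=1: d=0.
A polynomial solution: f(k) = 1/3.
Then R = B(k−1)f/C = 1/(3*k + 8), so s_k = R(k)·t_k = 3**k*factorial(k + 2).
Check: Δs_k = 3**k*(3*k + 8)*factorial(k + 2). ✓

s_k = 3**k*factorial(k + 2)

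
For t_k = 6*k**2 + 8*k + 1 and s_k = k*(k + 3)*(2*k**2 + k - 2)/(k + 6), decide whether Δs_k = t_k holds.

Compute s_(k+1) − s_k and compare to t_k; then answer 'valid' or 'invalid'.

s_(k+1) = (k + 1)*(k + 4)*(k + 2*(k + 1)**2 - 1)/(k + 7)
s_(k+1) − s_k = 2*(3*k**4 + 37*k**3 + 114*k**2 + 98*k + 12)/(k**2 + 13*k + 42)
(s_(k+1) − s_k) − t_k = 3*(-4*k**3 - 43*k**2 - 51*k - 6)/(k**2 + 13*k + 42)

Invalid: residual 3*(-4*k**3 - 43*k**2 - 51*k - 6)/(k**2 + 13*k + 42) ≠ 0.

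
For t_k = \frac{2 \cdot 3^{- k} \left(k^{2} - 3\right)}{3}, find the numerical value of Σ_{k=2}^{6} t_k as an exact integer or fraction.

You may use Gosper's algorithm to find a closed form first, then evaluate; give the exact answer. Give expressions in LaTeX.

Σ = 34/81

Ratio r(k) = ((k + 1)**2 - 3)/(3*(k**2 - 3)).
A = 1/3, B = 1, C = k**2 - 3.
Set up (1/3)·f(k+1) − (1)·f(k) − (k**2 - 3) = 0.
From deg A=0, deg B=0, deg C=2: d=2.
Solve for f: f(k) = -3*(k - 1)*(k + 2)/2 (degree 2 ≤ 2).
Certificate R = B(k−1)f/C = -3*(k - 1)*(k + 2)/(2*(k**2 - 3)) gives s_k = (-k**2 - k + 2)/3**k.
Check: Δs_k = 2*(k**2 - 3)/(3*3**k). ✓
Evaluate s at k=7 and k=2: -2/81 and -4/9; difference 34/81.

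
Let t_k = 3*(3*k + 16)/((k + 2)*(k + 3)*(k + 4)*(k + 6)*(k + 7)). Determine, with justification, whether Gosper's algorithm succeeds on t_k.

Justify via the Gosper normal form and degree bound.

r(k) = (k + 2)*(k + 6)*(3*k + 19)/((k + 5)*(k + 8)*(3*k + 16)) after simplifying.
Normal form (A,B,C) = (k + 2, k + 8, k**2 + 31*k/3 + 80/3).
f must satisfy (k + 2)·f(k+1) − (k + 7)·f(k) = k**2 + 31*k/3 + 80/3.
Degrees (1,1,2) ⇒ d ≤ 5.
A polynomial solution: f(k) = k*(k + 4)*(k + 5)*(k**2 + 11*k + 36)/108.
So s_k = (B(k−1)f/C)·t_k = (k*(k + 4)*(k + 7)*(k**2 + 11*k + 36)/(36*(3*k + 16)))·t_k = k*(k**2 + 11*k + 36)/(12*(k**3 + 11*k**2 + 36*k + 36)).
Check: Δs_k = 3*(3*k + 16)/(k**5 + 22*k**4 + 185*k**3 + 740*k**2 + 1404*k + 1008). ✓

Yes. s_k = k*(k**2 + 11*k + 36)/(12*(k**3 + 11*k**2 + 36*k + 36)).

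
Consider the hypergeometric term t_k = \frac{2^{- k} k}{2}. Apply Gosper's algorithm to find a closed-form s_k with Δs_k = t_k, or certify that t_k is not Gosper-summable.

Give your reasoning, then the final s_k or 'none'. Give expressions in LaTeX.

t_(k+1)/t_k = (k + 1)/(2*k).
Normal form (A,B,C) = (1/2, 1, k).
f must satisfy (1/2)·f(k+1) − (1)·f(k) = k.
Bound: deg f ≤ 1.
Solve for f: f(k) = -2*(k + 1) (degree 1 ≤ 1).
Then R = B(k−1)f/C = -2*(k + 1)/k, so s_k = R(k)·t_k = (-k - 1)/2**k.
s_(k+1) − s_k = k/(2*2**k) = t_k.

s_k = 2^{- k} \left(- k - 1\right)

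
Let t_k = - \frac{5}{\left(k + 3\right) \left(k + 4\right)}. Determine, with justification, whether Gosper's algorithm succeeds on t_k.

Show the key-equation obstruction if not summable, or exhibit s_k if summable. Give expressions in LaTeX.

Yes. s_k = - \frac{5 k}{3 k + 9}.

r(k) = (k + 3)/(k + 5) after simplifying.
Take A(k)=k + 3, B(k)=k + 5, C(k)=1.
Key eq: (k + 3)·f(k+1) = (k + 4)·f(k) + (1).
Bound: deg f ≤ 1.
Solve for f: f(k) = k/3 (degree 1 ≤ 1).
R(k) = B(k−1)·f(k)/C(k) = k*(k + 4)/3; s_k = R·t_k = -5*k/(3*k + 9).
Verify: -5/(k**2 + 7*k + 12) matches t_k.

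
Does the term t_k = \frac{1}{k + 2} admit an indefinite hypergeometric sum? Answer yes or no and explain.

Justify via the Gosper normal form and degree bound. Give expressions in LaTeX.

Compute t_(k+1)/t_k: get (k + 2)/(k + 3).
Factor: A=k + 2; B=k + 3; C=1.
Solve (k + 2)·f(k+1) − (k + 2)·f(k) = 1.
d = 0 from the (1,1,0) case.
f = c0 ⇒ A·f(k+1) − B(k−1)·f(k) − C = -1. The system {-1 = 0} is inconsistent; no antidifference.

No — key equation has no polynomial f.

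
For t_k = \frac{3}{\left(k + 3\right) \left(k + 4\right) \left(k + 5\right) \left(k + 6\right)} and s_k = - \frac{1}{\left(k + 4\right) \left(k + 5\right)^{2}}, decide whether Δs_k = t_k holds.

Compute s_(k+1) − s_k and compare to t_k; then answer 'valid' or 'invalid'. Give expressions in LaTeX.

s_(k+1) = -1/((k + 5)*(k + 6)**2)
s_(k+1) − s_k = (-(k + 4)*(k + 5) + (k + 6)**2)/((k + 4)*(k + 5)**2*(k + 6)**2)
(s_(k+1) − s_k) − t_k = 2*(-4*k - 21)/(k**6 + 29*k**5 + 347*k**4 + 2191*k**3 + 7692*k**2 + 14220*k + 10800)

Invalid: residual \frac{2 \left(- 4 k - 21\right)}{k^{6} + 29 k^{5} + 347 k^{4} + 2191 k^{3} + 7692 k^{2} + 14220 k + 10800} ≠ 0.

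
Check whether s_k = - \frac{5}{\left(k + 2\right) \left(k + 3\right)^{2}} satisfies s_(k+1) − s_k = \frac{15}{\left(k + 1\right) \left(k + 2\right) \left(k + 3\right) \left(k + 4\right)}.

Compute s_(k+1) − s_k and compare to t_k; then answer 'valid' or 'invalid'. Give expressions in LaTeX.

s_(k+1) = -5/((k + 3)*(k + 4)**2)
s_(k+1) − s_k = 5*(3*k + 10)/(k**5 + 16*k**4 + 101*k**3 + 314*k**2 + 480*k + 288)
(s_(k+1) − s_k) − t_k = 10*(-4*k - 13)/(k**6 + 17*k**5 + 117*k**4 + 415*k**3 + 794*k**2 + 768*k + 288)

Invalid: residual \frac{10 \left(- 4 k - 13\right)}{k^{6} + 17 k^{5} + 117 k^{4} + 415 k^{3} + 794 k^{2} + 768 k + 288} ≠ 0.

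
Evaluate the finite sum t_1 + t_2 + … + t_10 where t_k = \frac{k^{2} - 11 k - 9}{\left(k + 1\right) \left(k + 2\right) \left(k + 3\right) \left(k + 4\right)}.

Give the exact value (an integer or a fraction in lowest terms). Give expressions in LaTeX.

The ratio is (k + 1)*(11*k - (k + 1)**2 + 20)/((k + 5)*(-k**2 + 11*k + 9)).
Factor: A=k + 1; B=k + 5; C=k**2 - 11*k - 9.
Need (k + 1)·f(k+1) − (k + 4)·f(k) = k**2 - 11*k - 9.
deg f ≤ 3 (via 1,1,2).
Solving with deg f ≤ 3: f(k) = -k*(2*k**2 + 15*k + 10)/3.
Certificate R = B(k−1)f/C = -k*(k + 4)*(2*k**2 + 15*k + 10)/(3*(k**2 - 11*k - 9)) gives s_k = k*(-2*k**2 - 15*k - 10)/(3*(k + 1)*(k + 2)*(k + 3)).
Δs = (k**2 - 11*k - 9)/(k**4 + 10*k**3 + 35*k**2 + 50*k + 24), as required.
Σ_(k=1)^(10) t_k = s_(11) − s_(1) = -1529/2184 − (-3/8) = -355/1092.

Σ = -355/1092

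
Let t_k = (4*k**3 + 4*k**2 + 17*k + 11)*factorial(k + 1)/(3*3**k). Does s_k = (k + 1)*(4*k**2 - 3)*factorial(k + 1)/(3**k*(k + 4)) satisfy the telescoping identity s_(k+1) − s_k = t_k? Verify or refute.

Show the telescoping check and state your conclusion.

Invalid: residual -(4*k**4 + 20*k**3 + 21*k**2 + 79*k + 53)*factorial(k + 1)/(3**k*(k + 4)*(k + 5)) ≠ 0.

s_(k+1) = (k + 2)*(4*k**2 + 8*k + 1)*factorial(k + 2)/(3*3**k*(k + 5))
s_(k+1) − s_k = (4*k**5 + 28*k**4 + 73*k**3 + 181*k**2 + 202*k + 61)*factorial(k + 1)/(3*3**k*(k + 4)*(k + 5))
(s_(k+1) − s_k) − t_k = -(4*k**4 + 20*k**3 + 21*k**2 + 79*k + 53)*factorial(k + 1)/(3**k*(k + 4)*(k + 5))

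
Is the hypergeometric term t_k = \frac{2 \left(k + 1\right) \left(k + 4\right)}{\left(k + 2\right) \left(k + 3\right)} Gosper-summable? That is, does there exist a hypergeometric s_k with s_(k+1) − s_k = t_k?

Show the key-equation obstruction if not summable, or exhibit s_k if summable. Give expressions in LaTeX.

Step 1: r(k) = (k + 2)**2*(k + 5)/((k + 1)*(k + 4)**2).
Gosper form: A/B · C(k+1)/C(k) with A=k + 2, B=k + 4, C=k**2 + 5*k + 4.
Set up (k + 2)·f(k+1) − (k + 3)·f(k) − (k**2 + 5*k + 4) = 0.
d = 2 from the (1,1,2) case.
Coefficient equations give f(k) = k*(k + 1).
Get s_k = R·t_k = 2*k*(k + 1)/(k + 2) with R(k) = B(k−1)f(k)/C(k) = k*(k + 3)/(k + 4).
s_(k+1) − s_k = 2*(k**2 + 5*k + 4)/(k**2 + 5*k + 6) = t_k.

Yes. s_k = \frac{2 k \left(k + 1\right)}{k + 2}.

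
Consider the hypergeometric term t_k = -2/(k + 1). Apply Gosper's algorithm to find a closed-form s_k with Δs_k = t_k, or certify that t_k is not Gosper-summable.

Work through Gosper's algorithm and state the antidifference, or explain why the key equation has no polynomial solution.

none (Gosper's algorithm certifies no s_k)

r(k) = (k + 1)/(k + 2) after simplifying.
So A=k + 1 and B=k + 2, with C=1.
Set up (k + 1)·f(k+1) − (k + 1)·f(k) − (1) = 0.
From deg A=1, deg B=1, deg C=0: d=0.
Put f(k) = c0: A·f(k+1) − B(k−1)·f(k) − C = -1; need -1 = 0 — inconsistent ⇒ no f, not summable.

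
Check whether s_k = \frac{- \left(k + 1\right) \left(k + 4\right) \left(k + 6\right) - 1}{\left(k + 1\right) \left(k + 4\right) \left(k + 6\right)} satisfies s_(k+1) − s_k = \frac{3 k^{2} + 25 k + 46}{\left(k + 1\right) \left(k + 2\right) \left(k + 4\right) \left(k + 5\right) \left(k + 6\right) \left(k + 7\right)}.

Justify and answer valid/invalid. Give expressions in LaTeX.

Valid: the claim telescopes to t_k.

s_(k+1) = (-(k + 2)*(k + 5)*(k + 7) - 1)/((k + 2)*(k + 5)*(k + 7))
s_(k+1) − s_k = (3*k**2 + 25*k + 46)/(k**6 + 25*k**5 + 247*k**4 + 1219*k**3 + 3112*k**2 + 3796*k + 1680)
(s_(k+1) − s_k) − t_k = 0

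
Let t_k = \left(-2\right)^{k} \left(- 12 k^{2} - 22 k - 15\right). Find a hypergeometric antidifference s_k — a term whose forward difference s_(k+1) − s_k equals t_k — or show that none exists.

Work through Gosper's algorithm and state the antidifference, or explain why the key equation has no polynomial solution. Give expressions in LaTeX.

s_k = \left(-2\right)^{k} \left(4 k^{2} + 2 k + 1\right)

t_(k+1)/t_k = 2*(-12*k**2 - 46*k - 49)/(12*k**2 + 22*k + 15).
Take A(k)=-2, B(k)=1, C(k)=k**2 + 11*k/6 + 5/4.
Key eq: (-2)·f(k+1) = (1)·f(k) + (k**2 + 11*k/6 + 5/4).
Bound: deg f ≤ 2.
Solving with deg f ≤ 2: f(k) = -(4*k**2 + 2*k + 1)/12.
R(k) = B(k−1)·f(k)/C(k) = -(4*k**2 + 2*k + 1)/(12*k**2 + 22*k + 15); s_k = R·t_k = (-2)**k*(4*k**2 + 2*k + 1).
Verify: (-2)**k*(-12*k**2 - 22*k - 15) matches t_k.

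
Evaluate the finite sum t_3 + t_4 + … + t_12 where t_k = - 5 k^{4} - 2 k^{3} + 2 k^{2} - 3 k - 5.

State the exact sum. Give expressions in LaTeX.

Σ = -314600

Ratio r(k) = (5*k**4 + 22*k**3 + 34*k**2 + 25*k + 13)/(5*k**4 + 2*k**3 - 2*k**2 + 3*k + 5).
So A=1 and B=1, with C=k**4 + 2*k**3/5 - 2*k**2/5 + 3*k/5 + 1.
Need (1)·f(k+1) − (1)·f(k) = k**4 + 2*k**3/5 - 2*k**2/5 + 3*k/5 + 1.
From deg A=0, deg B=0, deg C=4: d=5.
Match coefficients ⇒ f(k) = k*(k**4 - 2*k**3 + 3*k + 3)/5.
Certificate R = B(k−1)f/C = k*(k**4 - 2*k**3 + 3*k + 3)/(5*k**4 + 2*k**3 - 2*k**2 + 3*k + 5) gives s_k = k*(-k**4 + 2*k**3 - 3*k - 3).
Check: Δs_k = -5*k**4 - 2*k**3 + 2*k**2 - 3*k - 5. ✓
Evaluate s at k=13 and k=3: -314717 and -117; difference -314600.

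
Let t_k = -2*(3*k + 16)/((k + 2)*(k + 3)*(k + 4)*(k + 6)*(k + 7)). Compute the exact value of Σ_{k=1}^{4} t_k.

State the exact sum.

Σ = -19/924

Ratio r(k) = (k + 2)*(k + 6)*(3*k + 19)/((k + 5)*(k + 8)*(3*k + 16)).
Normal form (A,B,C) = (k + 2, k + 8, k**2 + 31*k/3 + 80/3).
Solve (k + 2)·f(k+1) − (k + 7)·f(k) = k**2 + 31*k/3 + 80/3.
From deg A=1, deg B=1, deg C=2: d=5.
Solve for f: f(k) = k*(k + 4)*(k + 5)*(k**2 + 11*k + 36)/108 (degree 5 ≤ 5).
So s_k = (B(k−1)f/C)·t_k = (k*(k + 4)*(k + 7)*(k**2 + 11*k + 36)/(36*(3*k + 16)))·t_k = k*(-k**2 - 11*k - 36)/(18*(k**3 + 11*k**2 + 36*k + 36)).
Verify: 2*(-3*k - 16)/(k**5 + 22*k**4 + 185*k**3 + 740*k**2 + 1404*k + 1008) matches t_k.
Σ_(k=1)^(4) t_k = s_(5) − s_(1) = -145/2772 − (-2/63) = -19/924.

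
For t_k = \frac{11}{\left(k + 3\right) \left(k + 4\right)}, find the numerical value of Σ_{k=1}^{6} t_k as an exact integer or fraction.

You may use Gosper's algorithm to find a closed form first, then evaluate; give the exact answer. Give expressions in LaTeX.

Σ = 33/20

Step 1: r(k) = (k + 3)/(k + 5).
Normal form (A,B,C) = (k + 3, k + 5, 1).
Set up (k + 3)·f(k+1) − (k + 4)·f(k) − (1) = 0.
Bound: deg f ≤ 1.
Solve for f: f(k) = k/3 (degree 1 ≤ 1).
Then R = B(k−1)f/C = k*(k + 4)/3, so s_k = R(k)·t_k = 11*k/(3*(k + 3)).
Δs = 11/(k**2 + 7*k + 12), as required.
Σ_(k=1)^(6) t_k = s_(7) − s_(1) = 77/30 − (11/12) = 33/20.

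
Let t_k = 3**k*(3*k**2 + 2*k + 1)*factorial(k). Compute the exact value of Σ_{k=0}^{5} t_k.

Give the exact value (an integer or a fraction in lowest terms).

t_(k+1)/t_k = 3*(3*k**3 + 11*k**2 + 14*k + 6)/(3*k**2 + 2*k + 1).
A = 3*k + 3, B = 1, C = k**2 + 2*k/3 + 1/3.
Solve (3*k + 3)·f(k+1) − (1)·f(k) = k**2 + 2*k/3 + 1/3.
Degrees (1,0,2) ⇒ d ≤ 1.
Match coefficients ⇒ f(k) = (k - 1)/3.
So s_k = (B(k−1)f/C)·t_k = ((k - 1)/(3*k**2 + 2*k + 1))·t_k = 3**k*(k - 1)*factorial(k).
Check: Δs_k = 3**k*(3*k**2 + 2*k + 1)*factorial(k). ✓
Sum = s_(6) − s_(0); s_(6) = 2624400, s_(0) = -1 ⇒ 2624401.

Σ = 2624401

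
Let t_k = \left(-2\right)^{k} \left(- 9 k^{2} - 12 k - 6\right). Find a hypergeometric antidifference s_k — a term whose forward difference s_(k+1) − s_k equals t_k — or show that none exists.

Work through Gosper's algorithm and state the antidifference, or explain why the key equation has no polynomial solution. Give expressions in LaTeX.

Compute t_(k+1)/t_k: get 2*(-3*k**2 - 10*k - 9)/(3*k**2 + 4*k + 2).
A = -2, B = 1, C = k**2 + 4*k/3 + 2/3.
Solve (-2)·f(k+1) − (1)·f(k) = k**2 + 4*k/3 + 2/3.
d = 2 from the (0,0,2) case.
Match coefficients ⇒ f(k) = -k**2/3.
So s_k = (B(k−1)f/C)·t_k = (-k**2/(3*k**2 + 4*k + 2))·t_k = 3*(-2)**k*k**2.
Δs = 3*(-2)**k*(-k**2 - 2*(k + 1)**2), as required.

s_k = 3 \left(-2\right)^{k} k^{2}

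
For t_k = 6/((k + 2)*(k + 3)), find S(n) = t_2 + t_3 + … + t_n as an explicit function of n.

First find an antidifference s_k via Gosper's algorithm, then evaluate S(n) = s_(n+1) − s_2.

S(n) = 3*(n - 1)/(2*(n + 3))

Ratio r(k) = (k + 2)/(k + 4).
Normal form (A,B,C) = (k + 2, k + 4, 1).
Need (k + 2)·f(k+1) − (k + 3)·f(k) = 1.
d = 1 from the (1,1,0) case.
Solve for f: f(k) = k/2 (degree 1 ≤ 1).
Then R = B(k−1)f/C = k*(k + 3)/2, so s_k = R(k)·t_k = 3*k/(k + 2).
Δs = 6/(k**2 + 5*k + 6), as required.
Σ_(k=2)^n t_k = s_(n+1) − s_(2) = (3*(n + 1)/(n + 3)) − (3/2), i.e. 3*(n - 1)/(2*(n + 3)).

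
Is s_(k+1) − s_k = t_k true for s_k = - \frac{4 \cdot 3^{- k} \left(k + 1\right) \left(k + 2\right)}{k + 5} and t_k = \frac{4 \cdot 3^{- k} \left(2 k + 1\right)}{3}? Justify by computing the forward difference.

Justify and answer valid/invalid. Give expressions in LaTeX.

s_(k+1) = -4*(k + 2)*(k + 3)/(3*3**k*(k + 6))
s_(k+1) − s_k = 4*(2*k**3 + 17*k**2 + 29*k + 6)/(3*3**k*(k**2 + 11*k + 30))
(s_(k+1) − s_k) − t_k = 8*(-k**2 - 7*k - 4)/(3**k*(k**2 + 11*k + 30))

Invalid: residual \frac{8 \cdot 3^{- k} \left(- k^{2} - 7 k - 4\right)}{k^{2} + 11 k + 30} ≠ 0.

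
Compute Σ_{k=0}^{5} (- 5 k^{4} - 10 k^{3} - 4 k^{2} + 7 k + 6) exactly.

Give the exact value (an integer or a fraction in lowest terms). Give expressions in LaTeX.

Σ = -7224

Ratio r(k) = (5*k**4 + 30*k**3 + 64*k**2 + 51*k + 6)/(5*k**4 + 10*k**3 + 4*k**2 - 7*k - 6).
Normal form (A,B,C) = (1, 1, k**4 + 2*k**3 + 4*k**2/5 - 7*k/5 - 6/5).
Set up (1)·f(k+1) − (1)·f(k) − (k**4 + 2*k**3 + 4*k**2/5 - 7*k/5 - 6/5) = 0.
deg f ≤ 5 (via 0,0,4).
Solving with deg f ≤ 5: f(k) = k*(k - 2)*(k + 1)*(k**2 + k + 1)/5.
Get s_k = R·t_k = k*(-k**4 + 2*k**2 + 3*k + 2) with R(k) = B(k−1)f(k)/C(k) = k*(k - 2)*(k**2 + k + 1)/(5*k**3 + 5*k**2 - k - 6).
s_(k+1) − s_k = -5*k**4 - 10*k**3 - 4*k**2 + 7*k + 6 = t_k.
Evaluate s at k=6 and k=0: -7224 and 0; difference -7224.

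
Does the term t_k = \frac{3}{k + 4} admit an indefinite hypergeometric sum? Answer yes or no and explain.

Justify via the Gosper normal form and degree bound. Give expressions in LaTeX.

Ratio r(k) = (k + 4)/(k + 5).
Normal form (A,B,C) = (k + 4, k + 5, 1).
Key eq: (k + 4)·f(k+1) = (k + 4)·f(k) + (1).
deg f ≤ 0 (via 1,1,0).
Write f(k) = c0. Then LHS − RHS = -1, requiring -1 = 0: contradictory. No certificate.

No — key equation has no polynomial f.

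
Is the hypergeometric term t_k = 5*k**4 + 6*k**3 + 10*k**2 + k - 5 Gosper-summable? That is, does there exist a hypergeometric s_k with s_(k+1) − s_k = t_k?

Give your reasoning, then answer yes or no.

Yes. s_k = k*(k**4 - k**3 + 2*k**2 - 3*k - 4).

Compute t_(k+1)/t_k: get (5*k**4 + 26*k**3 + 58*k**2 + 59*k + 17)/(5*k**4 + 6*k**3 + 10*k**2 + k - 5).
So A=1 and B=1, with C=k**4 + 6*k**3/5 + 2*k**2 + k/5 - 1.
Solve (1)·f(k+1) − (1)·f(k) = k**4 + 6*k**3/5 + 2*k**2 + k/5 - 1.
deg f ≤ 5 (via 0,0,4).
Coefficient equations give f(k) = k*(k**4 - k**3 + 2*k**2 - 3*k - 4)/5.
Then R = B(k−1)f/C = k*(k**4 - k**3 + 2*k**2 - 3*k - 4)/(5*k**4 + 6*k**3 + 10*k**2 + k - 5), so s_k = R(k)·t_k = k*(k**4 - k**3 + 2*k**2 - 3*k - 4).
Verify: 5*k**4 + 6*k**3 + 10*k**2 + k - 5 matches t_k.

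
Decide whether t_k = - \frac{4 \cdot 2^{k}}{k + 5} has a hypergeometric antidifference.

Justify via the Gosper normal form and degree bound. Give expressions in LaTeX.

No — key equation has no polynomial f.

r(k) = 2*(k + 5)/(k + 6) after simplifying.
A = 2*k + 10, B = k + 6, C = 1.
f must satisfy (2*k + 10)·f(k+1) − (k + 5)·f(k) = 1.
d = -1 from the (1,1,0) case.
d = -1 < 0 ⇒ no nonzero polynomial f; not summable.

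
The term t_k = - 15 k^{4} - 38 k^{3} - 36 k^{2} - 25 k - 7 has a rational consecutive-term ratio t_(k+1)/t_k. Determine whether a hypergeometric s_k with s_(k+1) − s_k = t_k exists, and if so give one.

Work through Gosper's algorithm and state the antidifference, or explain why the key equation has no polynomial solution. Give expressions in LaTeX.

s_k = k^{2} \left(- 3 k^{3} - 2 k^{2} + 2 k - 4\right)

t_(k+1)/t_k = (15*k**4 + 98*k**3 + 240*k**2 + 271*k + 121)/(15*k**4 + 38*k**3 + 36*k**2 + 25*k + 7).
A = 1, B = 1, C = k**4 + 38*k**3/15 + 12*k**2/5 + 5*k/3 + 7/15.
Need (1)·f(k+1) − (1)·f(k) = k**4 + 38*k**3/15 + 12*k**2/5 + 5*k/3 + 7/15.
Bound: deg f ≤ 5.
Solve for f: f(k) = k**2*(3*k**3 + 2*k**2 - 2*k + 4)/15 (degree 5 ≤ 5).
Get s_k = R·t_k = k**2*(-3*k**3 - 2*k**2 + 2*k - 4) with R(k) = B(k−1)f(k)/C(k) = k**2*(3*k**3 + 2*k**2 - 2*k + 4)/(15*k**4 + 38*k**3 + 36*k**2 + 25*k + 7).
s_(k+1) − s_k = -15*k**4 - 38*k**3 - 36*k**2 - 25*k - 7 = t_k.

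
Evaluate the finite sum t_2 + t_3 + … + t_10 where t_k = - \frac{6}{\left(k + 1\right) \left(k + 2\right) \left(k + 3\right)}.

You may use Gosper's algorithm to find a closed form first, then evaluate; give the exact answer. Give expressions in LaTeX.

Σ = -3/13

The ratio is (k + 1)/(k + 4).
Normal form (A,B,C) = (k + 1, k + 4, 1).
Key eq: (k + 1)·f(k+1) = (k + 3)·f(k) + (1).
d = 2 from the (1,1,0) case.
Coefficient equations give f(k) = k*(k + 3)/4.
R(k) = B(k−1)·f(k)/C(k) = k*(k + 3)**2/4; s_k = R·t_k = 3*k*(-k - 3)/(2*(k + 1)*(k + 2)).
Check: Δs_k = -6/(k**3 + 6*k**2 + 11*k + 6). ✓
Evaluate s at k=11 and k=2: -77/52 and -5/4; difference -3/13.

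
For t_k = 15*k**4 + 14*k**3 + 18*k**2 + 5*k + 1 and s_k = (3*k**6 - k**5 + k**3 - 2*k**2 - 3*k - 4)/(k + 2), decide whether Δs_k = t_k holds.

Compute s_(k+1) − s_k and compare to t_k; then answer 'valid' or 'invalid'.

s_(k+1) = (-3*k + 3*(k + 1)**6 - (k + 1)**5 + (k + 1)**3 - 2*(k + 1)**2 - 7)/(k + 3)
s_(k+1) − s_k = k*(15*k**5 + 77*k**4 + 130*k**3 + 137*k**2 + 90*k + 25)/(k**2 + 5*k + 6)
(s_(k+1) − s_k) − t_k = 2*(-6*k**5 - 24*k**4 - 21*k**3 - 22*k**2 - 5*k - 3)/(k**2 + 5*k + 6)

Invalid: residual 2*(-6*k**5 - 24*k**4 - 21*k**3 - 22*k**2 - 5*k - 3)/(k**2 + 5*k + 6) ≠ 0.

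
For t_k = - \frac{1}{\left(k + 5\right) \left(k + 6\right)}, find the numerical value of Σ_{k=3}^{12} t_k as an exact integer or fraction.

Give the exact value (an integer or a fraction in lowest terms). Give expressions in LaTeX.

Σ = -5/72

The ratio is (k + 5)/(k + 7).
A = k + 5, B = k + 7, C = 1.
Key eq: (k + 5)·f(k+1) = (k + 6)·f(k) + (1).
deg f ≤ 1 (via 1,1,0).
Match coefficients ⇒ f(k) = k/5.
So s_k = (B(k−1)f/C)·t_k = (k*(k + 6)/5)·t_k = -k/(5*k + 25).
Δs = -1/(k**2 + 11*k + 30), as required.
Σ_(k=3)^(12) t_k = s_(13) − s_(3) = -13/90 − (-3/40) = -5/72.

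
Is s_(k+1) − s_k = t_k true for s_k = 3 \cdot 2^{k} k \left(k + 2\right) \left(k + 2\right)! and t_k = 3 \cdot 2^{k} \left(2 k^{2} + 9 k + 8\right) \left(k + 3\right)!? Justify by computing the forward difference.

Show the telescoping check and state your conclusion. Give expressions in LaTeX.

Invalid: residual - 3 \cdot 2^{k} \left(k + 2\right) \left(2 k + 3\right) \left(k + 2\right)! ≠ 0.

s_(k+1) = 6*2**k*(k + 1)*(k + 3)*factorial(k + 3)
s_(k+1) − s_k = 3*2**k*(2*k**3 + 13*k**2 + 28*k + 18)*factorial(k + 2)
(s_(k+1) − s_k) − t_k = -3*2**k*(k + 2)*(2*k + 3)*factorial(k + 2)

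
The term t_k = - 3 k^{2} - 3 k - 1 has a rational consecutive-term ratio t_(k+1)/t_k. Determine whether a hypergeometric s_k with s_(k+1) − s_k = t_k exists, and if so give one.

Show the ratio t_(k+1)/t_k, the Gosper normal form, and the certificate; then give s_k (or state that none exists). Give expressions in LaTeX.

Ratio r(k) = (3*k**2 + 9*k + 7)/(3*k**2 + 3*k + 1).
A = 1, B = 1, C = k**2 + k + 1/3.
Set up (1)·f(k+1) − (1)·f(k) − (k**2 + k + 1/3) = 0.
From deg A=0, deg B=0, deg C=2: d=3.
Solve for f: f(k) = k**3/3 (degree 3 ≤ 3).
Then R = B(k−1)f/C = k**3/(3*k**2 + 3*k + 1), so s_k = R(k)·t_k = -k**3.
Δs = k**3 - (k + 1)**3, as required.

s_k = - k^{3}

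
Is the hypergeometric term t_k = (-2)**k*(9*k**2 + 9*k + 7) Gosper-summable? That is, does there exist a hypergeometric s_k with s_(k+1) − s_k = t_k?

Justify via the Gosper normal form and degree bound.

r(k) = 2*(-9*k**2 - 27*k - 25)/(9*k**2 + 9*k + 7) after simplifying.
So A=-2 and B=1, with C=k**2 + k + 7/9.
Need (-2)·f(k+1) − (1)·f(k) = k**2 + k + 7/9.
Degrees (0,0,2) ⇒ d ≤ 2.
A polynomial solution: f(k) = -(3*k**2 - k + 1)/9.
Get s_k = R·t_k = (-2)**k*(-3*k**2 + k - 1) with R(k) = B(k−1)f(k)/C(k) = -(3*k**2 - k + 1)/(9*k**2 + 9*k + 7).
Verify: (-2)**k*(9*k**2 + 9*k + 7) matches t_k.

Yes. s_k = (-2)**k*(-3*k**2 + k - 1).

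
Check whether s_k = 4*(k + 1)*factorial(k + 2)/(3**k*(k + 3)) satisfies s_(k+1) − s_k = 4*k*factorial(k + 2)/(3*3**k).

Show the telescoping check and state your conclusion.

s_(k+1) = 4*(k + 2)*factorial(k + 3)/(3*3**k*(k + 4))
s_(k+1) − s_k = 4*(k**3 + 5*k**2 + 6*k + 6)*factorial(k + 2)/(3*3**k*(k + 3)*(k + 4))
(s_(k+1) − s_k) − t_k = -8*(k**2 + 3*k - 3)*factorial(k + 2)/(3*3**k*(k + 3)*(k + 4))

Invalid: residual -8*(k**2 + 3*k - 3)*factorial(k + 2)/(3*3**k*(k + 3)*(k + 4)) ≠ 0.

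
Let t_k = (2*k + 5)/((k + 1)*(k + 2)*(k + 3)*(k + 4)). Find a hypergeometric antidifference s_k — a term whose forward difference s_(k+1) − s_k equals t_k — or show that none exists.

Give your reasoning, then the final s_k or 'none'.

Step 1: r(k) = (k + 1)*(2*k + 7)/((k + 5)*(2*k + 5)).
Factor: A=k + 1; B=k + 5; C=k + 5/2.
Solve (k + 1)·f(k+1) − (k + 4)·f(k) = k + 5/2.
From deg A=1, deg B=1, deg C=1: d=3.
Match coefficients ⇒ f(k) = k*(k + 2)*(k + 4)/6.
Then R = B(k−1)f/C = k*(k + 2)*(k + 4)**2/(3*(2*k + 5)), so s_k = R(k)·t_k = k*(k + 4)/(3*(k**2 + 4*k + 3)).
s_(k+1) − s_k = (2*k + 5)/(k**4 + 10*k**3 + 35*k**2 + 50*k + 24) = t_k.

s_k = k*(k + 4)/(3*(k**2 + 4*k + 3))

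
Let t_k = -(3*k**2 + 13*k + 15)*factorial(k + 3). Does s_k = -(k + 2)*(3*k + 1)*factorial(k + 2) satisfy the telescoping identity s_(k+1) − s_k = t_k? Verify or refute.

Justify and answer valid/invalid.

s_(k+1) = -(k + 3)*(3*k + 4)*factorial(k + 3)
s_(k+1) − s_k = -(3*k**3 + 19*k**2 + 44*k + 34)*factorial(k + 2)
(s_(k+1) − s_k) − t_k = (3*k**2 + 10*k + 11)*factorial(k + 2)

Invalid: residual (3*k**2 + 10*k + 11)*factorial(k + 2) ≠ 0.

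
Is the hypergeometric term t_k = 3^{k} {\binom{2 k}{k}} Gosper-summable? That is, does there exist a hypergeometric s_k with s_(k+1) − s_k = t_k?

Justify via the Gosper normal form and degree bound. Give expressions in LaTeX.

Ratio r(k) = 6*(2*k + 1)/(k + 1).
Factor: A=12*k + 6; B=k + 1; C=1.
f must satisfy (12*k + 6)·f(k+1) − (k)·f(k) = 1.
Bound: deg f ≤ -1.
d = -1 < 0 ⇒ no nonzero polynomial f; not summable.

No; the degree bound rules out any f.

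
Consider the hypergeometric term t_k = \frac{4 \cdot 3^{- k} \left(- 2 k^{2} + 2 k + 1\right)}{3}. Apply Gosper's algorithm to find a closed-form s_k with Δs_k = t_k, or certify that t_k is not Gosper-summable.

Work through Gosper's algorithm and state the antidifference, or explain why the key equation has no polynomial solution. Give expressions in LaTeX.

r(k) = (2*k**2 + 2*k - 1)/(3*(2*k**2 - 2*k - 1)) after simplifying.
Gosper form: A/B · C(k+1)/C(k) with A=1/3, B=1, C=k**2 - k - 1/2.
Solve (1/3)·f(k+1) − (1)·f(k) = k**2 - k - 1/2.
From deg A=0, deg B=0, deg C=2: d=2.
Coefficient equations give f(k) = -3*k**2/2.
Then R = B(k−1)f/C = -3*k**2/(2*k**2 - 2*k - 1), so s_k = R(k)·t_k = 4*k**2/3**k.
Verify: 4*(-2*k**2 + 2*k + 1)/(3*3**k) matches t_k.

s_k = 4 \cdot 3^{- k} k^{2}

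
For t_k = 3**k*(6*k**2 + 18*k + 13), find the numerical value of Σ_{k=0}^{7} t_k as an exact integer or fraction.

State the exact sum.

r(k) = 3*(6*k**2 + 30*k + 37)/(6*k**2 + 18*k + 13) after simplifying.
Factor: A=3; B=1; C=k**2 + 3*k + 13/6.
Set up (3)·f(k+1) − (1)·f(k) − (k**2 + 3*k + 13/6) = 0.
Bound: deg f ≤ 2.
Match coefficients ⇒ f(k) = (3*k**2 + 2)/6.
So s_k = (B(k−1)f/C)·t_k = ((3*k**2 + 2)/(6*k**2 + 18*k + 13))·t_k = 3**k*(3*k**2 + 2).
s_(k+1) − s_k = 3**k*(6*k**2 + 18*k + 13) = t_k.
Telescoping: Σ = s_(8) − s_(0) = 1272834 − (2) = 1272832.

Σ = 1272832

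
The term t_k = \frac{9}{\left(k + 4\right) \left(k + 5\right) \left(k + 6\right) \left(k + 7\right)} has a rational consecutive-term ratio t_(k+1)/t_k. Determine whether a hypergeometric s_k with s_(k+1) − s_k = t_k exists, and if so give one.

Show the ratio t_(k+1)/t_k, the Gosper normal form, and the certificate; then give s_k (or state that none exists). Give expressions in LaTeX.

s_k = \frac{k \left(k^{2} + 15 k + 74\right)}{40 \left(k + 4\right) \left(k + 5\right) \left(k + 6\right)}

r(k) = (k + 4)/(k + 8) after simplifying.
Take A(k)=k + 4, B(k)=k + 8, C(k)=1.
Solve (k + 4)·f(k+1) − (k + 7)·f(k) = 1.
Bound: deg f ≤ 3.
A polynomial solution: f(k) = k*(k**2 + 15*k + 74)/360.
Then R = B(k−1)f/C = k*(k + 7)*(k**2 + 15*k + 74)/360, so s_k = R(k)·t_k = k*(k**2 + 15*k + 74)/(40*(k + 4)*(k + 5)*(k + 6)).
s_(k+1) − s_k = 9/(k**4 + 22*k**3 + 179*k**2 + 638*k + 840) = t_k.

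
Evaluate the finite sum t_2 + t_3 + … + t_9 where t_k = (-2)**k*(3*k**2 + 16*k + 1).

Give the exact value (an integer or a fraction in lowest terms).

The ratio is 2*(-3*k**2 - 22*k - 20)/(3*k**2 + 16*k + 1).
A = -2, B = 1, C = k**2 + 16*k/3 + 1/3.
Key eq: (-2)·f(k+1) = (1)·f(k) + (k**2 + 16*k/3 + 1/3).
Degrees (0,0,2) ⇒ d ≤ 2.
Solve for f: f(k) = -(k**2 + 4*k - 3)/3 (degree 2 ≤ 2).
Get s_k = R·t_k = (-2)**k*(-k**2 - 4*k + 3) with R(k) = B(k−1)f(k)/C(k) = -(k**2 + 4*k - 3)/(3*k**2 + 16*k + 1).
Δs = (-2)**k*(3*k**2 + 16*k + 1), as required.
Σ_(k=2)^(9) t_k = s_(10) − s_(2) = -140288 − (-36) = -140252.

Σ = -140252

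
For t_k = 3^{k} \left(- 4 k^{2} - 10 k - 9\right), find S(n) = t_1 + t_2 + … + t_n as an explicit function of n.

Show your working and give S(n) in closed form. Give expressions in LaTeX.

Ratio r(k) = 3*(4*k**2 + 18*k + 23)/(4*k**2 + 10*k + 9).
So A=3 and B=1, with C=k**2 + 5*k/2 + 9/4.
Key eq: (3)·f(k+1) = (1)·f(k) + (k**2 + 5*k/2 + 9/4).
Degrees (0,0,2) ⇒ d ≤ 2.
Solve for f: f(k) = (2*k**2 - k + 3)/4 (degree 2 ≤ 2).
Get s_k = R·t_k = 3**k*(-2*k**2 + k - 3) with R(k) = B(k−1)f(k)/C(k) = (2*k**2 - k + 3)/(4*k**2 + 10*k + 9).
s_(k+1) − s_k = 3**k*(-4*k**2 - 10*k - 9) = t_k.
s_(n+1) = 3**(n + 1)*(-2*n**2 - 3*n - 4) and s_(1) = -12, so S(n) = -6*3**n*n**2 - 9*3**n*n - 12*3**n + 12.

S(n) = - 6 \cdot 3^{n} n^{2} - 9 \cdot 3^{n} n - 12 \cdot 3^{n} + 12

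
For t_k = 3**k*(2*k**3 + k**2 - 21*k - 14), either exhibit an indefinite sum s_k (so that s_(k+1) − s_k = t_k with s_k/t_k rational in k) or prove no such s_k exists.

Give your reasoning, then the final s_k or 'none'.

Compute t_(k+1)/t_k: get 3*(2*k**3 + 7*k**2 - 13*k - 32)/(2*k**3 + k**2 - 21*k - 14).
Gosper form: A/B · C(k+1)/C(k) with A=3, B=1, C=k**3 + k**2/2 - 21*k/2 - 7.
Set up (3)·f(k+1) − (1)·f(k) − (k**3 + k**2/2 - 21*k/2 - 7) = 0.
From deg A=0, deg B=0, deg C=3: d=3.
Solve for f: f(k) = (k + 1)*(k**2 - 5*k + 2)/2 (degree 3 ≤ 3).
Get s_k = R·t_k = 3**k*(k**3 - 4*k**2 - 3*k + 2) with R(k) = B(k−1)f(k)/C(k) = (k + 1)*(k**2 - 5*k + 2)/(2*k**3 + k**2 - 21*k - 14).
Verify: 3**k*(2*k**3 + k**2 - 21*k - 14) matches t_k.

s_k = 3**k*(k**3 - 4*k**2 - 3*k + 2)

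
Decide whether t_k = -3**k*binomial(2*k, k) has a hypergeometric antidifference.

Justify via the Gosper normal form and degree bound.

No — negative degree bound, so no certificate f.

Step 1: r(k) = 6*(2*k + 1)/(k + 1).
A = 12*k + 6, B = k + 1, C = 1.
Set up (12*k + 6)·f(k+1) − (k)·f(k) − (1) = 0.
Bound: deg f ≤ -1.
d = -1 < 0 ⇒ no nonzero polynomial f; not summable.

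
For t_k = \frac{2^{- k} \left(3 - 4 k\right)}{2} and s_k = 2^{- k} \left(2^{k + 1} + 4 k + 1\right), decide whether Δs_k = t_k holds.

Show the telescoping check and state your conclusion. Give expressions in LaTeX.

Valid: the claim telescopes to t_k.

s_(k+1) = (4*2**k + 4*k + 5)/(2*2**k)
s_(k+1) − s_k = (3 - 4*k)/(2*2**k)
(s_(k+1) − s_k) − t_k = 0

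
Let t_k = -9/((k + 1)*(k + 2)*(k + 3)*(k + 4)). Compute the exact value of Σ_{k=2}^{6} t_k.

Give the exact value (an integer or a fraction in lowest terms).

r(k) = (k + 1)/(k + 5) after simplifying.
Gosper form: A/B · C(k+1)/C(k) with A=k + 1, B=k + 5, C=1.
Set up (k + 1)·f(k+1) − (k + 4)·f(k) − (1) = 0.
From deg A=1, deg B=1, deg C=0: d=3.
Coefficient equations give f(k) = k*(k**2 + 6*k + 11)/18.
Then R = B(k−1)f/C = k*(k + 4)*(k**2 + 6*k + 11)/18, so s_k = R(k)·t_k = k*(-k**2 - 6*k - 11)/(2*(k + 1)*(k + 2)*(k + 3)).
Verify: -9/(k**4 + 10*k**3 + 35*k**2 + 50*k + 24) matches t_k.
Telescoping: Σ = s_(7) − s_(2) = -119/240 − (-9/20) = -11/240.

Σ = -11/240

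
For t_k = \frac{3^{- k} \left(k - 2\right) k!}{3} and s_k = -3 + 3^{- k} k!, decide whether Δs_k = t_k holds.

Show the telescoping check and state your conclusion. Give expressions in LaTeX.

valid (s_(k+1) − s_k reduces to t_k)

s_(k+1) = (-9*3**k + k*factorial(k) + factorial(k))/(3*3**k)
s_(k+1) − s_k = (k - 2)*factorial(k)/(3*3**k)
(s_(k+1) − s_k) − t_k = 0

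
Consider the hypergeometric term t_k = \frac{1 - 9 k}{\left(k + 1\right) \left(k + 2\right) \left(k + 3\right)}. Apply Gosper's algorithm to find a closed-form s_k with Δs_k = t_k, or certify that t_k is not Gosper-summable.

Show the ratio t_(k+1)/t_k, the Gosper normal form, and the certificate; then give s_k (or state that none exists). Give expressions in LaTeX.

Step 1: r(k) = (k + 1)*(9*k + 8)/((k + 4)*(9*k - 1)).
Gosper form: A/B · C(k+1)/C(k) with A=k + 1, B=k + 4, C=k - 1/9.
Key eq: (k + 1)·f(k+1) = (k + 3)·f(k) + (k - 1/9).
deg f ≤ 2 (via 1,1,1).
Match coefficients ⇒ f(k) = k*(2*k - 3)/9.
So s_k = (B(k−1)f/C)·t_k = (k*(k + 3)*(2*k - 3)/(9*k - 1))·t_k = k*(3 - 2*k)/((k + 1)*(k + 2)).
Verify: (1 - 9*k)/(k**3 + 6*k**2 + 11*k + 6) matches t_k.

s_k = \frac{k \left(3 - 2 k\right)}{\left(k + 1\right) \left(k + 2\right)}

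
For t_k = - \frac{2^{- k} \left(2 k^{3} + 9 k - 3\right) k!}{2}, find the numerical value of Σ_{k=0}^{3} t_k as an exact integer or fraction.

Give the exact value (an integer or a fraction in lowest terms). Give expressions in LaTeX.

Ratio r(k) = (k + 1)*(9*k + 2*(k + 1)**3 + 6)/(2*(2*k**3 + 9*k - 3)).
Take A(k)=k/2 + 1/2, B(k)=1, C(k)=k**3 + 9*k/2 - 3/2.
f must satisfy (k/2 + 1/2)·f(k+1) − (1)·f(k) = k**3 + 9*k/2 - 3/2.
Degrees (1,0,3) ⇒ d ≤ 2.
Coefficient equations give f(k) = 2*k**2 - 2*k + 3.
So s_k = (B(k−1)f/C)·t_k = (2*(2*k**2 - 2*k + 3)/(2*k**3 + 9*k - 3))·t_k = -(2*k**2 - 2*k + 3)*factorial(k)/2**k.
Check: Δs_k = -(2*k**3 + 9*k - 3)*factorial(k)/(2*2**k). ✓
Σ_(k=0)^(3) t_k = s_(4) − s_(0) = -81/2 − (-3) = -75/2.

Σ = -75/2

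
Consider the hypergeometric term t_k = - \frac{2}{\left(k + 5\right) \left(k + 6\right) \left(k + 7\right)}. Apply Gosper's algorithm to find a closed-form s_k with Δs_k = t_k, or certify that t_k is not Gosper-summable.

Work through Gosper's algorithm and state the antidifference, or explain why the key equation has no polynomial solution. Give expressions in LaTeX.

s_k = \frac{k \left(- k - 11\right)}{30 \left(k + 5\right) \left(k + 6\right)}

r(k) = (k + 5)/(k + 8) after simplifying.
So A=k + 5 and B=k + 8, with C=1.
Key eq: (k + 5)·f(k+1) = (k + 7)·f(k) + (1).
From deg A=1, deg B=1, deg C=0: d=2.
Match coefficients ⇒ f(k) = k*(k + 11)/60.
So s_k = (B(k−1)f/C)·t_k = (k*(k + 7)*(k + 11)/60)·t_k = k*(-k - 11)/(30*(k + 5)*(k + 6)).
Δs = -2/(k**3 + 18*k**2 + 107*k + 210), as required.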